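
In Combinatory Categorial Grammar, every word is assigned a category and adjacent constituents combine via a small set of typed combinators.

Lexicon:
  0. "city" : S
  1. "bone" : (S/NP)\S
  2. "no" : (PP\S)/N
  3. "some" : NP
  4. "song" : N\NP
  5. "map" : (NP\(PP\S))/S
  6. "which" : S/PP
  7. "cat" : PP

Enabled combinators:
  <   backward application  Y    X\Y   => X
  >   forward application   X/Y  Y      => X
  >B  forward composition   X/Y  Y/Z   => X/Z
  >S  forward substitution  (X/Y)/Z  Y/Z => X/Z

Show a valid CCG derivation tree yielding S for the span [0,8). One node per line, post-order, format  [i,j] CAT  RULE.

[0,1] S  lex  "city"
[1,2] (S/NP)\S  lex  "bone"
[0,2] S/NP  <  k=1
[2,3] (PP\S)/N  lex  "no"
[3,4] NP  lex  "some"
[4,5] N\NP  lex  "song"
[3,5] N  <  k=4
[2,5] PP\S  >  k=3
[5,6] (NP\(PP\S))/S  lex  "map"
[6,7] S/PP  lex  "which"
[7,8] PP  lex  "cat"
[6,8] S  >  k=7
[5,8] NP\(PP\S)  >  k=6
[2,8] NP  <  k=5
[0,8] S  >  k=2

[0,8] S   >
  [0,2] S/NP   <
    [0,1] "city" : S
    [1,2] "bone" : (S/NP)\S
  [2,8] NP   <
    [2,5] PP\S   >
      [2,3] "no" : (PP\S)/N
      [3,5] N   <
        [3,4] "some" : NP
        [4,5] "song" : N\NP
    [5,8] NP\(PP\S)   >
      [5,6] "map" : (NP\(PP\S))/S
      [6,8] S   >
        [6,7] "which" : S/PP
        [7,8] "cat" : PP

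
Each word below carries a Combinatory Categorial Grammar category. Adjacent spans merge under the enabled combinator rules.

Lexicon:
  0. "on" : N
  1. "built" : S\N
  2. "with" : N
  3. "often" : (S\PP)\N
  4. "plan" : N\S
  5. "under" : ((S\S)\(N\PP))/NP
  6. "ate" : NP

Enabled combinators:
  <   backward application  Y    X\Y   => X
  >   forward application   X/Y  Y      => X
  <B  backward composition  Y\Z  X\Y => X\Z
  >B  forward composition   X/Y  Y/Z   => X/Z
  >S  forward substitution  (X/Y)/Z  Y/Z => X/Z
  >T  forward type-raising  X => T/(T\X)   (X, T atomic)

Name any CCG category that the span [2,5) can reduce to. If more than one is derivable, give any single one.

[0,7] S   >
  [0,1] S/(S\N)   >T
    [0,1] "on" : N
  [1,7] S\N   <B
    [1,2] "built" : S\N
    [2,7] S\S   <
      [2,5] N\PP   <B
        [2,4] S\PP   <
          [2,3] "with" : N
          [3,4] "often" : (S\PP)\N
        [4,5] "plan" : N\S
      [5,7] (S\S)\(N\PP)   >
        [5,6] "under" : ((S\S)\(N\PP))/NP
        [6,7] "ate" : NP

N\PP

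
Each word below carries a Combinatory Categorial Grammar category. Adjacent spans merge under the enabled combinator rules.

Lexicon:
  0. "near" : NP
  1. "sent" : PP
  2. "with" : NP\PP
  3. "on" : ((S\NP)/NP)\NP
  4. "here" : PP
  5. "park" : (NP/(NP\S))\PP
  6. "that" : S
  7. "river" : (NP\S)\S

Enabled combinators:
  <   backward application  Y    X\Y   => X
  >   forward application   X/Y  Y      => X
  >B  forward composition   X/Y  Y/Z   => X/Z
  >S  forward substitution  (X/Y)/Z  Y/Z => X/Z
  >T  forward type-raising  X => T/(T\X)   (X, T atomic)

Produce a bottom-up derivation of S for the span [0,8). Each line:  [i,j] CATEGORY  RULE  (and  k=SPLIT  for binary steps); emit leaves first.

[0,8] S   <
  [0,1] "near" : NP
  [1,8] S\NP   >
    [1,4] (S\NP)/NP   <
      [1,3] NP   >
        [1,2] NP/(NP\PP)   >T
          [1,2] "sent" : PP
        [2,3] "with" : NP\PP
      [3,4] "on" : ((S\NP)/NP)\NP
    [4,8] NP   >
      [4,6] NP/(NP\S)   <
        [4,5] "here" : PP
        [5,6] "park" : (NP/(NP\S))\PP
      [6,8] NP\S   <
        [6,7] "that" : S
        [7,8] "river" : (NP\S)\S

[0,1] NP  lex  "near"
[1,2] PP  lex  "sent"
[1,2] NP/(NP\PP)  >T
[2,3] NP\PP  lex  "with"
[1,3] NP  >  k=2
[3,4] ((S\NP)/NP)\NP  lex  "on"
[1,4] (S\NP)/NP  <  k=3
[4,5] PP  lex  "here"
[5,6] (NP/(NP\S))\PP  lex  "park"
[4,6] NP/(NP\S)  <  k=5
[6,7] S  lex  "that"
[7,8] (NP\S)\S  lex  "river"
[6,8] NP\S  <  k=7
[4,8] NP  >  k=6
[1,8] S\NP  >  k=4
[0,8] S  <  k=1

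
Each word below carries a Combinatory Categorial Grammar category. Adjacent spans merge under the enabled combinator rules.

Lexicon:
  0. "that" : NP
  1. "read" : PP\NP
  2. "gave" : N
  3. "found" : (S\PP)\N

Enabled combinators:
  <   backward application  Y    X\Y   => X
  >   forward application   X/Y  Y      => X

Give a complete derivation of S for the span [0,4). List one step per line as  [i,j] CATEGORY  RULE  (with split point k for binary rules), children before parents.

[0,4] S   <
  [0,2] PP   <
    [0,1] "that" : NP
    [1,2] "read" : PP\NP
  [2,4] S\PP   <
    [2,3] "gave" : N
    [3,4] "found" : (S\PP)\N

[0,1] NP  lex  "that"
[1,2] PP\NP  lex  "read"
[0,2] PP  <  k=1
[2,3] N  lex  "gave"
[3,4] (S\PP)\N  lex  "found"
[2,4] S\PP  <  k=3
[0,4] S  <  k=2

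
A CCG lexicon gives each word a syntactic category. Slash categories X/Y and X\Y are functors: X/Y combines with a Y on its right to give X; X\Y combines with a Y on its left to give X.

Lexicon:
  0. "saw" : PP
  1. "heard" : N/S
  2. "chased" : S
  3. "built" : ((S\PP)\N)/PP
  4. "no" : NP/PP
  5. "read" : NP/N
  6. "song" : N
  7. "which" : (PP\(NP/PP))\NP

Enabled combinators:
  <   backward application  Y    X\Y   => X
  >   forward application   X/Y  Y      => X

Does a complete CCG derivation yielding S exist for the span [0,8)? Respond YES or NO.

[0,8] S   <
  [0,1] "saw" : PP
  [1,8] S\PP   <
    [1,3] N   >
      [1,2] "heard" : N/S
      [2,3] "chased" : S
    [3,8] (S\PP)\N   >
      [3,4] "built" : ((S\PP)\N)/PP
      [4,8] PP   <
        [4,5] "no" : NP/PP
        [5,8] PP\(NP/PP)   <
          [5,7] NP   >
            [5,6] "read" : NP/N
            [6,7] "song" : N
          [7,8] "which" : (PP\(NP/PP))\NP

YES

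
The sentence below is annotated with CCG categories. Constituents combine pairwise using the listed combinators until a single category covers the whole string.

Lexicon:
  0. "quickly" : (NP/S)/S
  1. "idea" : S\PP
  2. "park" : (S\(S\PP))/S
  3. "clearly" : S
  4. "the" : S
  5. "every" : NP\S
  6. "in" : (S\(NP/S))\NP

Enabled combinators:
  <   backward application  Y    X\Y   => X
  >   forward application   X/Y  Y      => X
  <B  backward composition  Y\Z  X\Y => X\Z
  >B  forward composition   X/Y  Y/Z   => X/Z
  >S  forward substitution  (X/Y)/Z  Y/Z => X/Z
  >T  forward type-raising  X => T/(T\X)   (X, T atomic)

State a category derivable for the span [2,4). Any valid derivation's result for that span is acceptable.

[0,7] S   <
  [0,4] NP/S   >
    [0,1] "quickly" : (NP/S)/S
    [1,4] S   <
      [1,2] "idea" : S\PP
      [2,4] S\(S\PP)   >
        [2,3] "park" : (S\(S\PP))/S
        [3,4] "clearly" : S
  [4,7] S\(NP/S)   <
    [4,6] NP   <
      [4,5] "the" : S
      [5,6] "every" : NP\S
    [6,7] "in" : (S\(NP/S))\NP

S\(S\PP)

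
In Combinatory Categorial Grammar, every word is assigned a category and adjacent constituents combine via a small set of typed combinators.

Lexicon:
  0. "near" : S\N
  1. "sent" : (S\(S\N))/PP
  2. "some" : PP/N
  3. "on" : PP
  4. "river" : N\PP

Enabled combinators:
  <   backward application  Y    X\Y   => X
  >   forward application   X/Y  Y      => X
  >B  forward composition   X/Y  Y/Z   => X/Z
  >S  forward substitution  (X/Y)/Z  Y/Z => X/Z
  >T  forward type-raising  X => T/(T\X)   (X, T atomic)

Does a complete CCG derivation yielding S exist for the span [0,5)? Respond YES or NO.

[0,5] S   <
  [0,1] "near" : S\N
  [1,5] S\(S\N)   >
    [1,2] "sent" : (S\(S\N))/PP
    [2,5] PP   >
      [2,3] "some" : PP/N
      [3,5] N   >
        [3,4] N/(N\PP)   >T
          [3,4] "on" : PP
        [4,5] "river" : N\PP

YES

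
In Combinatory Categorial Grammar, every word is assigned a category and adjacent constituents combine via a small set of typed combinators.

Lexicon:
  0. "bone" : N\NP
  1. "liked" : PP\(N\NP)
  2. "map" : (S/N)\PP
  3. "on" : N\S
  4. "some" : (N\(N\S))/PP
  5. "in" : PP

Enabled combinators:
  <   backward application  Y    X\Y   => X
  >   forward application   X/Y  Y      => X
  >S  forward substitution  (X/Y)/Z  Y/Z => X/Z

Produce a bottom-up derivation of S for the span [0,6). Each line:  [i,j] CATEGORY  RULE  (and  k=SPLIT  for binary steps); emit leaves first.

[0,1] N\NP  lex  "bone"
[1,2] PP\(N\NP)  lex  "liked"
[0,2] PP  <  k=1
[2,3] (S/N)\PP  lex  "map"
[0,3] S/N  <  k=2
[3,4] N\S  lex  "on"
[4,5] (N\(N\S))/PP  lex  "some"
[5,6] PP  lex  "in"
[4,6] N\(N\S)  >  k=5
[3,6] N  <  k=4
[0,6] S  >  k=3

[0,6] S   >
  [0,3] S/N   <
    [0,2] PP   <
      [0,1] "bone" : N\NP
      [1,2] "liked" : PP\(N\NP)
    [2,3] "map" : (S/N)\PP
  [3,6] N   <
    [3,4] "on" : N\S
    [4,6] N\(N\S)   >
      [4,5] "some" : (N\(N\S))/PP
      [5,6] "in" : PP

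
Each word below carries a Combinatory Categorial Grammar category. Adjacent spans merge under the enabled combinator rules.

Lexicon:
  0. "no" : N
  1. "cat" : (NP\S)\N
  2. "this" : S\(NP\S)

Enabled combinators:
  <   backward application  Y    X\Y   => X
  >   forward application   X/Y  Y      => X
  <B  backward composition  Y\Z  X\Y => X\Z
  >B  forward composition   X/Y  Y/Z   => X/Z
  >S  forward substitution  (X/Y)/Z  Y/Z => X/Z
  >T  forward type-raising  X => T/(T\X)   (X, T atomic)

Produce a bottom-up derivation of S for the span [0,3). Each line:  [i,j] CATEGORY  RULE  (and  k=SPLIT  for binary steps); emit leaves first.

[0,1] N  lex  "no"
[1,2] (NP\S)\N  lex  "cat"
[0,2] NP\S  <  k=1
[2,3] S\(NP\S)  lex  "this"
[0,3] S  <  k=2

[0,3] S   <
  [0,2] NP\S   <
    [0,1] "no" : N
    [1,2] "cat" : (NP\S)\N
  [2,3] "this" : S\(NP\S)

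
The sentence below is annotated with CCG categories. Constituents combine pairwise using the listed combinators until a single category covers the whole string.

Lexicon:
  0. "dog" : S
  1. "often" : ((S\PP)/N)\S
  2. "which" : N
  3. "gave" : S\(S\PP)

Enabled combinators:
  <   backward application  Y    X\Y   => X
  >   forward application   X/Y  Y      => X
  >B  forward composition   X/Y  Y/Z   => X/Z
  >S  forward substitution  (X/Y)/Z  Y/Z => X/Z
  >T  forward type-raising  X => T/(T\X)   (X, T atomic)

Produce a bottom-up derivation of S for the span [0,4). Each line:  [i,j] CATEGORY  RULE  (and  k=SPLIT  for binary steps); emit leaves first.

[0,4] S   <
  [0,3] S\PP   >
    [0,2] (S\PP)/N   <
      [0,1] "dog" : S
      [1,2] "often" : ((S\PP)/N)\S
    [2,3] "which" : N
  [3,4] "gave" : S\(S\PP)

[0,1] S  lex  "dog"
[1,2] ((S\PP)/N)\S  lex  "often"
[0,2] (S\PP)/N  <  k=1
[2,3] N  lex  "which"
[0,3] S\PP  >  k=2
[3,4] S\(S\PP)  lex  "gave"
[0,4] S  <  k=3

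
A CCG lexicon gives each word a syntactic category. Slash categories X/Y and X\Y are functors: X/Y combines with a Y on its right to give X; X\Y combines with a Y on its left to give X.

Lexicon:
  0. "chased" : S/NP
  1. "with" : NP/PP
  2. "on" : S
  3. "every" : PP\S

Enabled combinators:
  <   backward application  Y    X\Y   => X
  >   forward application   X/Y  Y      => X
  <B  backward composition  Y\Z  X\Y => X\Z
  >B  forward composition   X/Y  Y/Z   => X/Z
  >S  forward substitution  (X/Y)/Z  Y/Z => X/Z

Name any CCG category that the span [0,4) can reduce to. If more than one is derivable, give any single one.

[0,4] S   >
  [0,2] S/PP   >B
    [0,1] "chased" : S/NP
    [1,2] "with" : NP/PP
  [2,4] PP   <
    [2,3] "on" : S
    [3,4] "every" : PP\S

S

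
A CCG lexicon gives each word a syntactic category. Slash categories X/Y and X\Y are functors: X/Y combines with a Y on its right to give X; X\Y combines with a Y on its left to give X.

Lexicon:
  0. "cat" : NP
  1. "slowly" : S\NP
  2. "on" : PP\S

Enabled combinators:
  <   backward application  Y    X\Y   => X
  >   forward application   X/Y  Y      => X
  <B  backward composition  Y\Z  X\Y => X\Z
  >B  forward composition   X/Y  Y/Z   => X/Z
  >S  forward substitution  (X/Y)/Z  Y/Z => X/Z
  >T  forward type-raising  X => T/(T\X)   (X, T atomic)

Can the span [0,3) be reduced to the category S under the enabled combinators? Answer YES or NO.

NP S\NP PP\S
CKY chart[0,3] = {N/(N\PP), NP/(NP\PP), PP, PP/(PP\PP), S/(S\PP)}; S ∉ chart

NO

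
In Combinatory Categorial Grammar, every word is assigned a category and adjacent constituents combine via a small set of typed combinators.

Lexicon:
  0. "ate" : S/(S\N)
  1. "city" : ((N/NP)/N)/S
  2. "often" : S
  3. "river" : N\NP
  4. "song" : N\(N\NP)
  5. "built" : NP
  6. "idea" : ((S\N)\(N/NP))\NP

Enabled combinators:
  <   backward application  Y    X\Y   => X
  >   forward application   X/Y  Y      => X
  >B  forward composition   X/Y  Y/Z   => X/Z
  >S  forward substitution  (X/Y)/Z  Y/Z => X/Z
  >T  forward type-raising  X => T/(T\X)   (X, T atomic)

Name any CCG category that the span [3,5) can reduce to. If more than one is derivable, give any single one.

[0,7] S   >
  [0,1] "ate" : S/(S\N)
  [1,7] S\N   <
    [1,5] N/NP   >
      [1,3] (N/NP)/N   >
        [1,2] "city" : ((N/NP)/N)/S
        [2,3] "often" : S
      [3,5] N   <
        [3,4] "river" : N\NP
        [4,5] "song" : N\(N\NP)
    [5,7] (S\N)\(N/NP)   <
      [5,6] "built" : NP
      [6,7] "idea" : ((S\N)\(N/NP))\NP

N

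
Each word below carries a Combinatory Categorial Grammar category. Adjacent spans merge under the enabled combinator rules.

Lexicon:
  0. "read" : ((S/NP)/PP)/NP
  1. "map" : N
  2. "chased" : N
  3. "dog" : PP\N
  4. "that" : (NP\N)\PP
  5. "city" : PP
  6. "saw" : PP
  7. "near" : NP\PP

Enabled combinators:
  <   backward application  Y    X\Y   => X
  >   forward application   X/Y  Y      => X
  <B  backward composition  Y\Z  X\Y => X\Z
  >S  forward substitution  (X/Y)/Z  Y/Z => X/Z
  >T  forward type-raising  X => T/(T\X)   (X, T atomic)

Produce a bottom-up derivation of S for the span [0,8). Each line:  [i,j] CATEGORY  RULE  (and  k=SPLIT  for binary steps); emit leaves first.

[0,1] ((S/NP)/PP)/NP  lex  "read"
[1,2] N  lex  "map"
[2,3] N  lex  "chased"
[2,3] PP/(PP\N)  >T
[3,4] PP\N  lex  "dog"
[2,4] PP  >  k=3
[4,5] (NP\N)\PP  lex  "that"
[2,5] NP\N  <  k=4
[1,5] NP  <  k=2
[0,5] (S/NP)/PP  >  k=1
[5,6] PP  lex  "city"
[0,6] S/NP  >  k=5
[6,7] PP  lex  "saw"
[6,7] NP/(NP\PP)  >T
[7,8] NP\PP  lex  "near"
[6,8] NP  >  k=7
[0,8] S  >  k=6

[0,8] S   >
  [0,6] S/NP   >
    [0,5] (S/NP)/PP   >
      [0,1] "read" : ((S/NP)/PP)/NP
      [1,5] NP   <
        [1,2] "map" : N
        [2,5] NP\N   <
          [2,4] PP   >
            [2,3] PP/(PP\N)   >T
              [2,3] "chased" : N
            [3,4] "dog" : PP\N
          [4,5] "that" : (NP\N)\PP
    [5,6] "city" : PP
  [6,8] NP   >
    [6,7] NP/(NP\PP)   >T
      [6,7] "saw" : PP
    [7,8] "near" : NP\PP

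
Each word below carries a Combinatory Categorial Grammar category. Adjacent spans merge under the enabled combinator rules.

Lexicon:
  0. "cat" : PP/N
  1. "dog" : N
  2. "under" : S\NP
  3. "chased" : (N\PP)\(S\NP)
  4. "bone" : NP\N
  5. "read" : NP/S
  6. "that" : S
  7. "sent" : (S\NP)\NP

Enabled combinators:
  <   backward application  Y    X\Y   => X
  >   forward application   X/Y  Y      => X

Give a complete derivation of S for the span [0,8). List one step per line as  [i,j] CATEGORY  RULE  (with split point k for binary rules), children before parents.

[0,1] PP/N  lex  "cat"
[1,2] N  lex  "dog"
[0,2] PP  >  k=1
[2,3] S\NP  lex  "under"
[3,4] (N\PP)\(S\NP)  lex  "chased"
[2,4] N\PP  <  k=3
[0,4] N  <  k=2
[4,5] NP\N  lex  "bone"
[0,5] NP  <  k=4
[5,6] NP/S  lex  "read"
[6,7] S  lex  "that"
[5,7] NP  >  k=6
[7,8] (S\NP)\NP  lex  "sent"
[5,8] S\NP  <  k=7
[0,8] S  <  k=5

[0,8] S   <
  [0,5] NP   <
    [0,4] N   <
      [0,2] PP   >
        [0,1] "cat" : PP/N
        [1,2] "dog" : N
      [2,4] N\PP   <
        [2,3] "under" : S\NP
        [3,4] "chased" : (N\PP)\(S\NP)
    [4,5] "bone" : NP\N
  [5,8] S\NP   <
    [5,7] NP   >
      [5,6] "read" : NP/S
      [6,7] "that" : S
    [7,8] "sent" : (S\NP)\NP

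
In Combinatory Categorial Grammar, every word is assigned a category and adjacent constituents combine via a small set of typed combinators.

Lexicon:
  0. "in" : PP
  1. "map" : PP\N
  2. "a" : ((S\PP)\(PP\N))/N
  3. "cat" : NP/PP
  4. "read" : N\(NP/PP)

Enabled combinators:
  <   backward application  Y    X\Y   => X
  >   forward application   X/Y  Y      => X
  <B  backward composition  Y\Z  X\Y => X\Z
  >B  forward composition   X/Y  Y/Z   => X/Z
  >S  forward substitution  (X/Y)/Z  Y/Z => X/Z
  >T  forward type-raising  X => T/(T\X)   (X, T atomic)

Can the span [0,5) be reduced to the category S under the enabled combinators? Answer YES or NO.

YES

[0,5] S   <
  [0,1] "in" : PP
  [1,5] S\PP   <
    [1,2] "map" : PP\N
    [2,5] (S\PP)\(PP\N)   >
      [2,3] "a" : ((S\PP)\(PP\N))/N
      [3,5] N   <
        [3,4] "cat" : NP/PP
        [4,5] "read" : N\(NP/PP)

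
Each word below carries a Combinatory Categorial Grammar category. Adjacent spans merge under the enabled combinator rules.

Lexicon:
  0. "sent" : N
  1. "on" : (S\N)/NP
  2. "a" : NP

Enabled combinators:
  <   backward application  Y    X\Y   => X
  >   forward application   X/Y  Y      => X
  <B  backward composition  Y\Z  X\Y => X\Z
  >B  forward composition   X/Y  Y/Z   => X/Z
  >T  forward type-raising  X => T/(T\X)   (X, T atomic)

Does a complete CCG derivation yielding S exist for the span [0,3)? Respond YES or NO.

YES

[0,3] S   <
  [0,1] "sent" : N
  [1,3] S\N   >
    [1,2] "on" : (S\N)/NP
    [2,3] "a" : NP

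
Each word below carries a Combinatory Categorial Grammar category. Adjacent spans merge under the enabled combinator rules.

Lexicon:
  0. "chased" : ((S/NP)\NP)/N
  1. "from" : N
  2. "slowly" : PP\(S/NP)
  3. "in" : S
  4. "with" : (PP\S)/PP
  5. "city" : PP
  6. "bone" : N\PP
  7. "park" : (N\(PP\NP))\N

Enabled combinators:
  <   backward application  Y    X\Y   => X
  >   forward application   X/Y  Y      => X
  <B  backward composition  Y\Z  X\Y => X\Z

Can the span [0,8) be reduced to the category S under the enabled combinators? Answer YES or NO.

NO

((S/NP)\NP)/N N PP\(S/NP) S (PP\S)/PP PP N\PP (N\(PP\NP))\N
CKY chart[0,8] = {N}; S ∉ chart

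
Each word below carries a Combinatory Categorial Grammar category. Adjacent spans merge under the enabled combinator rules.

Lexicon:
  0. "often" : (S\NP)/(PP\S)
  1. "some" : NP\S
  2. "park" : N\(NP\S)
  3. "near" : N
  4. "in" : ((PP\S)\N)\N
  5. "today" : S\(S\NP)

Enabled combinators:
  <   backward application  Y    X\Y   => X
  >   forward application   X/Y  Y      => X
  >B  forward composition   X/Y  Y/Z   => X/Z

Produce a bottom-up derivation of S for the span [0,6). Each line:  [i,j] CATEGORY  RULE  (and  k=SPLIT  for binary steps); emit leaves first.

[0,1] (S\NP)/(PP\S)  lex  "often"
[1,2] NP\S  lex  "some"
[2,3] N\(NP\S)  lex  "park"
[1,3] N  <  k=2
[3,4] N  lex  "near"
[4,5] ((PP\S)\N)\N  lex  "in"
[3,5] (PP\S)\N  <  k=4
[1,5] PP\S  <  k=3
[0,5] S\NP  >  k=1
[5,6] S\(S\NP)  lex  "today"
[0,6] S  <  k=5

[0,6] S   <
  [0,5] S\NP   >
    [0,1] "often" : (S\NP)/(PP\S)
    [1,5] PP\S   <
      [1,3] N   <
        [1,2] "some" : NP\S
        [2,3] "park" : N\(NP\S)
      [3,5] (PP\S)\N   <
        [3,4] "near" : N
        [4,5] "in" : ((PP\S)\N)\N
  [5,6] "today" : S\(S\NP)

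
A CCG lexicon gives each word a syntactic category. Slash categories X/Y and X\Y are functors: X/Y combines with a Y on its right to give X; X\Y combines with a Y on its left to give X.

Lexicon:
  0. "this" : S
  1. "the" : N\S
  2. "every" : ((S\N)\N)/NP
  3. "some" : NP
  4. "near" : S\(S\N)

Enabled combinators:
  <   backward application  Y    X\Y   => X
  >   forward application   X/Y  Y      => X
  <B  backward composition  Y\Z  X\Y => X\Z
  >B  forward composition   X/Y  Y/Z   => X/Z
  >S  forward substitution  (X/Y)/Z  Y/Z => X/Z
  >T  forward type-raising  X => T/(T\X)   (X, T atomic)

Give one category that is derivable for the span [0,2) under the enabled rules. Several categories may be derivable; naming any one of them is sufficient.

[0,5] S   <
  [0,4] S\N   <
    [0,2] N   <
      [0,1] "this" : S
      [1,2] "the" : N\S
    [2,4] (S\N)\N   >
      [2,3] "every" : ((S\N)\N)/NP
      [3,4] "some" : NP
  [4,5] "near" : S\(S\N)

N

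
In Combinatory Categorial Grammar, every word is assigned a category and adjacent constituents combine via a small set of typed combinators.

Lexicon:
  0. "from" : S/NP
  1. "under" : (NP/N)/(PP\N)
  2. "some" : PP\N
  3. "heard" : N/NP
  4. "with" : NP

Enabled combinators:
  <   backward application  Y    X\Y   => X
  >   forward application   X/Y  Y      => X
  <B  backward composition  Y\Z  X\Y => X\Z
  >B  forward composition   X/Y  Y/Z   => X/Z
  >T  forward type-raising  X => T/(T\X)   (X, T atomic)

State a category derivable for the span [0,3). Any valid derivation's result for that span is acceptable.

[0,5] S   >
  [0,3] S/N   >B
    [0,1] "from" : S/NP
    [1,3] NP/N   >
      [1,2] "under" : (NP/N)/(PP\N)
      [2,3] "some" : PP\N
  [3,5] N   >
    [3,4] "heard" : N/NP
    [4,5] "with" : NP

S/N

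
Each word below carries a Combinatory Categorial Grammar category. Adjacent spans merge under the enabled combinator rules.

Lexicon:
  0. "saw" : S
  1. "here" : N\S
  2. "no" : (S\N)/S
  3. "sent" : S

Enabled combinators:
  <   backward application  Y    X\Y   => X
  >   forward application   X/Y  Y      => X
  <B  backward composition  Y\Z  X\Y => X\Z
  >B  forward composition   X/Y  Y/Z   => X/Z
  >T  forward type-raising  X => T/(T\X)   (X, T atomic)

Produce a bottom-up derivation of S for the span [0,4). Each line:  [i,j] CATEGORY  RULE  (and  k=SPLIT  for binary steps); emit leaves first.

[0,1] S  lex  "saw"
[0,1] N/(N\S)  >T
[1,2] N\S  lex  "here"
[0,2] N  >  k=1
[2,3] (S\N)/S  lex  "no"
[3,4] S  lex  "sent"
[2,4] S\N  >  k=3
[0,4] S  <  k=2

[0,4] S   <
  [0,2] N   >
    [0,1] N/(N\S)   >T
      [0,1] "saw" : S
    [1,2] "here" : N\S
  [2,4] S\N   >
    [2,3] "no" : (S\N)/S
    [3,4] "sent" : S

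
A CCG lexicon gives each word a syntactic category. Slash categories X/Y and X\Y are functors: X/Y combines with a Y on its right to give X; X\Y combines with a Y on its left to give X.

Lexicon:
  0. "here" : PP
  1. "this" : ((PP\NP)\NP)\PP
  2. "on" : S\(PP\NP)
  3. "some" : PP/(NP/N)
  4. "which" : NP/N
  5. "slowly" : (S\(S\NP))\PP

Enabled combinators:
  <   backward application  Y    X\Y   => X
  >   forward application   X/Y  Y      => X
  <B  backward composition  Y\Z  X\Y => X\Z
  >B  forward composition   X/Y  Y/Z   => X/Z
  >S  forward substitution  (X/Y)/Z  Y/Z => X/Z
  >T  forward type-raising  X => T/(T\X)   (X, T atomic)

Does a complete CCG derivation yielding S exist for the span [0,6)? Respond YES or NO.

[0,6] S   <
  [0,3] S\NP   <B
    [0,2] (PP\NP)\NP   <
      [0,1] "here" : PP
      [1,2] "this" : ((PP\NP)\NP)\PP
    [2,3] "on" : S\(PP\NP)
  [3,6] S\(S\NP)   <
    [3,5] PP   >
      [3,4] "some" : PP/(NP/N)
      [4,5] "which" : NP/N
    [5,6] "slowly" : (S\(S\NP))\PP

YES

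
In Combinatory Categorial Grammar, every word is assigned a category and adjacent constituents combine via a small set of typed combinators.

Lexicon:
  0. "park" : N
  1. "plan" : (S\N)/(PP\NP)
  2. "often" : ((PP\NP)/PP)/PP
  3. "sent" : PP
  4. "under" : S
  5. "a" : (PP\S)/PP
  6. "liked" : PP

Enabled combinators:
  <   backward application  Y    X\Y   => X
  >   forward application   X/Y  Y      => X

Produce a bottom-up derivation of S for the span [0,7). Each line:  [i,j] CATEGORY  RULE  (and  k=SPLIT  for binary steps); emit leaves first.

[0,1] N  lex  "park"
[1,2] (S\N)/(PP\NP)  lex  "plan"
[2,3] ((PP\NP)/PP)/PP  lex  "often"
[3,4] PP  lex  "sent"
[2,4] (PP\NP)/PP  >  k=3
[4,5] S  lex  "under"
[5,6] (PP\S)/PP  lex  "a"
[6,7] PP  lex  "liked"
[5,7] PP\S  >  k=6
[4,7] PP  <  k=5
[2,7] PP\NP  >  k=4
[1,7] S\N  >  k=2
[0,7] S  <  k=1

[0,7] S   <
  [0,1] "park" : N
  [1,7] S\N   >
    [1,2] "plan" : (S\N)/(PP\NP)
    [2,7] PP\NP   >
      [2,4] (PP\NP)/PP   >
        [2,3] "often" : ((PP\NP)/PP)/PP
        [3,4] "sent" : PP
      [4,7] PP   <
        [4,5] "under" : S
        [5,7] PP\S   >
          [5,6] "a" : (PP\S)/PP
          [6,7] "liked" : PP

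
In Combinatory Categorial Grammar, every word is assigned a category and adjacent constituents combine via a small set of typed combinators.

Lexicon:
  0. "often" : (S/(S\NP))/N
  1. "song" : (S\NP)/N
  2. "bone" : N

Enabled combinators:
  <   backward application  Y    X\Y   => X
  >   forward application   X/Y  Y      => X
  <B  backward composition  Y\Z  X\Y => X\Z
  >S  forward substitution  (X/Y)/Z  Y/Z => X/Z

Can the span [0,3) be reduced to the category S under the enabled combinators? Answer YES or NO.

[0,3] S   >
  [0,2] S/N   >S
    [0,1] "often" : (S/(S\NP))/N
    [1,2] "song" : (S\NP)/N
  [2,3] "bone" : N

YES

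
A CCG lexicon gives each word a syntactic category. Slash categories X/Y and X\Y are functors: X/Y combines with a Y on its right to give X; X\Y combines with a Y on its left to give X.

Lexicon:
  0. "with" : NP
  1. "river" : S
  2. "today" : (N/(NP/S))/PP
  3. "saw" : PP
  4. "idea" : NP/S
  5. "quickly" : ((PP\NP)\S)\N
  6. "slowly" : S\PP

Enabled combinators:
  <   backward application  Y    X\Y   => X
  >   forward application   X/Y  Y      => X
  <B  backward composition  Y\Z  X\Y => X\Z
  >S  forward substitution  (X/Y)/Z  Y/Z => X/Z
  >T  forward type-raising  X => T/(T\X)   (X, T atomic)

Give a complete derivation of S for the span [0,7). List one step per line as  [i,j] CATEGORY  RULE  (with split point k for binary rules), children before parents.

[0,1] NP  lex  "with"
[1,2] S  lex  "river"
[2,3] (N/(NP/S))/PP  lex  "today"
[3,4] PP  lex  "saw"
[2,4] N/(NP/S)  >  k=3
[4,5] NP/S  lex  "idea"
[2,5] N  >  k=4
[5,6] ((PP\NP)\S)\N  lex  "quickly"
[2,6] (PP\NP)\S  <  k=5
[1,6] PP\NP  <  k=2
[0,6] PP  <  k=1
[6,7] S\PP  lex  "slowly"
[0,7] S  <  k=6

[0,7] S   <
  [0,6] PP   <
    [0,1] "with" : NP
    [1,6] PP\NP   <
      [1,2] "river" : S
      [2,6] (PP\NP)\S   <
        [2,5] N   >
          [2,4] N/(NP/S)   >
            [2,3] "today" : (N/(NP/S))/PP
            [3,4] "saw" : PP
          [4,5] "idea" : NP/S
        [5,6] "quickly" : ((PP\NP)\S)\N
  [6,7] "slowly" : S\PP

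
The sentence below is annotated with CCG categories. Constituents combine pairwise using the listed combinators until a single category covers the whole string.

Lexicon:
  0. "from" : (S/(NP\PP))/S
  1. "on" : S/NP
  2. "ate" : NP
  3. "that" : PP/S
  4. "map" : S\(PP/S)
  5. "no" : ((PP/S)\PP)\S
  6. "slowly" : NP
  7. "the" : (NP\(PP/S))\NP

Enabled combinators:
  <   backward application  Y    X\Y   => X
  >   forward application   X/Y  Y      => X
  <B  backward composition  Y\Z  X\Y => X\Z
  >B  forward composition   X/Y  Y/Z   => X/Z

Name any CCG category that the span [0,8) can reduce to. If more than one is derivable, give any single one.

S

[0,8] S   >
  [0,3] S/(NP\PP)   >
    [0,1] "from" : (S/(NP\PP))/S
    [1,3] S   >
      [1,2] "on" : S/NP
      [2,3] "ate" : NP
  [3,8] NP\PP   <B
    [3,6] (PP/S)\PP   <
      [3,5] S   <
        [3,4] "that" : PP/S
        [4,5] "map" : S\(PP/S)
      [5,6] "no" : ((PP/S)\PP)\S
    [6,8] NP\(PP/S)   <
      [6,7] "slowly" : NP
      [7,8] "the" : (NP\(PP/S))\NP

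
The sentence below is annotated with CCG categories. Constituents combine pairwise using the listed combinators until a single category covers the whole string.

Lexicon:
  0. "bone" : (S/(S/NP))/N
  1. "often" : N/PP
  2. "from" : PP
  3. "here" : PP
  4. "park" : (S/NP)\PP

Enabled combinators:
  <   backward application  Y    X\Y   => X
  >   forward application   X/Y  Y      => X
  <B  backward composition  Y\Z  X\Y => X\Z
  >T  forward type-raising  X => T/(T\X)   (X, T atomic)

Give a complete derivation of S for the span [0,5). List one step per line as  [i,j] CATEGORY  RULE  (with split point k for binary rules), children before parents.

[0,5] S   >
  [0,3] S/(S/NP)   >
    [0,1] "bone" : (S/(S/NP))/N
    [1,3] N   >
      [1,2] "often" : N/PP
      [2,3] "from" : PP
  [3,5] S/NP   <
    [3,4] "here" : PP
    [4,5] "park" : (S/NP)\PP

[0,1] (S/(S/NP))/N  lex  "bone"
[1,2] N/PP  lex  "often"
[2,3] PP  lex  "from"
[1,3] N  >  k=2
[0,3] S/(S/NP)  >  k=1
[3,4] PP  lex  "here"
[4,5] (S/NP)\PP  lex  "park"
[3,5] S/NP  <  k=4
[0,5] S  >  k=3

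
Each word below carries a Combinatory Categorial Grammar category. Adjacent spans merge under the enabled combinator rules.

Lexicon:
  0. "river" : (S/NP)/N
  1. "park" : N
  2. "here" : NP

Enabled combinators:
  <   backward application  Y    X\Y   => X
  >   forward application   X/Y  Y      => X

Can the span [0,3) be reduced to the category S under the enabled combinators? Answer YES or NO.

YES

[0,3] S   >
  [0,2] S/NP   >
    [0,1] "river" : (S/NP)/N
    [1,2] "park" : N
  [2,3] "here" : NP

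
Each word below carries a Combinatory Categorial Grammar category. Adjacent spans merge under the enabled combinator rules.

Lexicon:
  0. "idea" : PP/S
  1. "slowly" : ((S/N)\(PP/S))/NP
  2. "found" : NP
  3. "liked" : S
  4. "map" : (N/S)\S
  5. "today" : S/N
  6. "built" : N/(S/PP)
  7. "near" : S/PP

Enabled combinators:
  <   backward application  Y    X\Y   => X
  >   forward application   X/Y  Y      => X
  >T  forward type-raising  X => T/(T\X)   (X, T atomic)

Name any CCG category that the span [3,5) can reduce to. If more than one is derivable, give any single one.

N/S

[0,8] S   >
  [0,3] S/N   <
    [0,1] "idea" : PP/S
    [1,3] (S/N)\(PP/S)   >
      [1,2] "slowly" : ((S/N)\(PP/S))/NP
      [2,3] "found" : NP
  [3,8] N   >
    [3,5] N/S   <
      [3,4] "liked" : S
      [4,5] "map" : (N/S)\S
    [5,8] S   >
      [5,6] "today" : S/N
      [6,8] N   >
        [6,7] "built" : N/(S/PP)
        [7,8] "near" : S/PP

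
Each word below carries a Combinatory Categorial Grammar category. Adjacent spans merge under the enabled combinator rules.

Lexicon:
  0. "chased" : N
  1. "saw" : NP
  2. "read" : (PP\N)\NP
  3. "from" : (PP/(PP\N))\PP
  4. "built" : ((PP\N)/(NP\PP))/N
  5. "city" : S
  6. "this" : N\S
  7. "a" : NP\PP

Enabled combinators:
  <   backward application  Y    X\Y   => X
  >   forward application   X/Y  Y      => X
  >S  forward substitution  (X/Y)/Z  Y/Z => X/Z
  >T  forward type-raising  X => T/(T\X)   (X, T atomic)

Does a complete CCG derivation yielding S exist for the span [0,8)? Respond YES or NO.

N NP (PP\N)\NP (PP/(PP\N))\PP ((PP\N)/(NP\PP))/N S N\S NP\PP
CKY chart[0,8] = {N/(N\PP), NP/(NP\PP), PP, PP/(PP\PP), S/(S\PP)}; S ∉ chart

NO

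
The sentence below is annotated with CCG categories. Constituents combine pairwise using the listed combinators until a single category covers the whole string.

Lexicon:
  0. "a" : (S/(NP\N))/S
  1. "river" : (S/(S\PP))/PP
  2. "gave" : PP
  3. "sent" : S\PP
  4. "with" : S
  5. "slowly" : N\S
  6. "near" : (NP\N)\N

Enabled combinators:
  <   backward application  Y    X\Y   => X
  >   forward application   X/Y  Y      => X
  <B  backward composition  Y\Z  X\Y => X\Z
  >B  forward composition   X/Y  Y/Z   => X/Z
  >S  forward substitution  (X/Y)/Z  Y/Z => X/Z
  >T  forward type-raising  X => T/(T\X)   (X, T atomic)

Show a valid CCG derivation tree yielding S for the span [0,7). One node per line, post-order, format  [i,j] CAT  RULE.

[0,7] S   >
  [0,4] S/(NP\N)   >
    [0,1] "a" : (S/(NP\N))/S
    [1,4] S   >
      [1,3] S/(S\PP)   >
        [1,2] "river" : (S/(S\PP))/PP
        [2,3] "gave" : PP
      [3,4] "sent" : S\PP
  [4,7] NP\N   <
    [4,6] N   <
      [4,5] "with" : S
      [5,6] "slowly" : N\S
    [6,7] "near" : (NP\N)\N

[0,1] (S/(NP\N))/S  lex  "a"
[1,2] (S/(S\PP))/PP  lex  "river"
[2,3] PP  lex  "gave"
[1,3] S/(S\PP)  >  k=2
[3,4] S\PP  lex  "sent"
[1,4] S  >  k=3
[0,4] S/(NP\N)  >  k=1
[4,5] S  lex  "with"
[5,6] N\S  lex  "slowly"
[4,6] N  <  k=5
[6,7] (NP\N)\N  lex  "near"
[4,7] NP\N  <  k=6
[0,7] S  >  k=4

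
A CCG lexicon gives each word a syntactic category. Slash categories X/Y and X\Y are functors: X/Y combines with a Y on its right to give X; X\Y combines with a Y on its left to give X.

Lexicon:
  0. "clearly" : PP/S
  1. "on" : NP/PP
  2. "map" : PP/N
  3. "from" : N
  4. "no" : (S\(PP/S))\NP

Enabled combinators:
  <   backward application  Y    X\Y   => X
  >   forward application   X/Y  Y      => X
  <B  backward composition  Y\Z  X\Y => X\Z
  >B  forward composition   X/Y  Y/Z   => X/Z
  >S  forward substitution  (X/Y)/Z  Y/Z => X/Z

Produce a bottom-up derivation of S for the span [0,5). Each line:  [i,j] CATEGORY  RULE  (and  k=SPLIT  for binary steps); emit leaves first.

[0,1] PP/S  lex  "clearly"
[1,2] NP/PP  lex  "on"
[2,3] PP/N  lex  "map"
[3,4] N  lex  "from"
[2,4] PP  >  k=3
[1,4] NP  >  k=2
[4,5] (S\(PP/S))\NP  lex  "no"
[1,5] S\(PP/S)  <  k=4
[0,5] S  <  k=1

[0,5] S   <
  [0,1] "clearly" : PP/S
  [1,5] S\(PP/S)   <
    [1,4] NP   >
      [1,2] "on" : NP/PP
      [2,4] PP   >
        [2,3] "map" : PP/N
        [3,4] "from" : N
    [4,5] "no" : (S\(PP/S))\NP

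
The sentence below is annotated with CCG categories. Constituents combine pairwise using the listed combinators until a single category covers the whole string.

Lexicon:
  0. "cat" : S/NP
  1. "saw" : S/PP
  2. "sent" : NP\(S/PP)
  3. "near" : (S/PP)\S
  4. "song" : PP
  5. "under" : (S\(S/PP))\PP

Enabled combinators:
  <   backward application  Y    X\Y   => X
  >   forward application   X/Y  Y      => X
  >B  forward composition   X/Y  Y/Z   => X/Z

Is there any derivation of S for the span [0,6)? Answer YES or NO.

YES

[0,6] S   <
  [0,4] S/PP   <
    [0,3] S   >
      [0,1] "cat" : S/NP
      [1,3] NP   <
        [1,2] "saw" : S/PP
        [2,3] "sent" : NP\(S/PP)
    [3,4] "near" : (S/PP)\S
  [4,6] S\(S/PP)   <
    [4,5] "song" : PP
    [5,6] "under" : (S\(S/PP))\PP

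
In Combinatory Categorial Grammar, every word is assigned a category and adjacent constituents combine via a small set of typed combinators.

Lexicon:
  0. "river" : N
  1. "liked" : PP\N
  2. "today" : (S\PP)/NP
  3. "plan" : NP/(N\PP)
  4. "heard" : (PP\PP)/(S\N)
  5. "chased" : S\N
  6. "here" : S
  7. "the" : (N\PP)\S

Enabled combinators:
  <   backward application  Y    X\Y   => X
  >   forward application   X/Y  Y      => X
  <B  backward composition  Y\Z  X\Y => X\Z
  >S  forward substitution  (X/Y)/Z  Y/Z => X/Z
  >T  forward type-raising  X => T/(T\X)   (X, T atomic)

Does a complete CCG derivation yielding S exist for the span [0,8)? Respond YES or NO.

YES

[0,8] S   <
  [0,2] PP   >
    [0,1] PP/(PP\N)   >T
      [0,1] "river" : N
    [1,2] "liked" : PP\N
  [2,8] S\PP   >
    [2,3] "today" : (S\PP)/NP
    [3,8] NP   >
      [3,4] "plan" : NP/(N\PP)
      [4,8] N\PP   <B
        [4,6] PP\PP   >
          [4,5] "heard" : (PP\PP)/(S\N)
          [5,6] "chased" : S\N
        [6,8] N\PP   <
          [6,7] "here" : S
          [7,8] "the" : (N\PP)\S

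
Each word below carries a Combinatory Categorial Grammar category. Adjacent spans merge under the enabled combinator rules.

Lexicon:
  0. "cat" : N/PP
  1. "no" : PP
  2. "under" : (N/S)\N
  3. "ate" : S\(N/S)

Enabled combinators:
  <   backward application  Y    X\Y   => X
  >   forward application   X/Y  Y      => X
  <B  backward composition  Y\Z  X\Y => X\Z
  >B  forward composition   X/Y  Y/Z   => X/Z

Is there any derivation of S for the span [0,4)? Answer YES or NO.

YES

[0,4] S   <
  [0,2] N   >
    [0,1] "cat" : N/PP
    [1,2] "no" : PP
  [2,4] S\N   <B
    [2,3] "under" : (N/S)\N
    [3,4] "ate" : S\(N/S)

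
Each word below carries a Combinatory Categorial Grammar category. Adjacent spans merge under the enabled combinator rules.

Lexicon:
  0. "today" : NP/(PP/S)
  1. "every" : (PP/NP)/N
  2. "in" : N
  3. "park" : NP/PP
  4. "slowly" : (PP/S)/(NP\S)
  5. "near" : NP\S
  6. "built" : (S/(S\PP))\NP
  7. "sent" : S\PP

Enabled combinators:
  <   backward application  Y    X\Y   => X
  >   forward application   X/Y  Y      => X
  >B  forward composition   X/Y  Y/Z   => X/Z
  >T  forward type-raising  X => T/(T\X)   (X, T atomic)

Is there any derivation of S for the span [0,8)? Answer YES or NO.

YES

[0,8] S   >
  [0,7] S/(S\PP)   <
    [0,6] NP   >
      [0,1] "today" : NP/(PP/S)
      [1,6] PP/S   >B
        [1,4] PP/PP   >B
          [1,3] PP/NP   >
            [1,2] "every" : (PP/NP)/N
            [2,3] "in" : N
          [3,4] "park" : NP/PP
        [4,6] PP/S   >
          [4,5] "slowly" : (PP/S)/(NP\S)
          [5,6] "near" : NP\S
    [6,7] "built" : (S/(S\PP))\NP
  [7,8] "sent" : S\PP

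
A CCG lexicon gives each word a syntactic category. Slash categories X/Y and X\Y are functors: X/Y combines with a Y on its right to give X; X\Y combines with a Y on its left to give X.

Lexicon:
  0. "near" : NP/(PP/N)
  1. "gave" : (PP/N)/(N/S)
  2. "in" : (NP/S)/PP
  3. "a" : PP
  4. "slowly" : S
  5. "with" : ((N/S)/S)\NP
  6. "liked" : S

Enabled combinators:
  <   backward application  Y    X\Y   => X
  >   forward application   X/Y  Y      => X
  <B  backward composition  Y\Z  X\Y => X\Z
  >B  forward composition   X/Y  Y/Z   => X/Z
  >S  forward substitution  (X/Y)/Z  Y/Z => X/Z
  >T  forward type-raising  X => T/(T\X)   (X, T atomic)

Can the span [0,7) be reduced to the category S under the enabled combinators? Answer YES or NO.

NP/(PP/N) (PP/N)/(N/S) (NP/S)/PP PP S ((N/S)/S)\NP S
CKY chart[0,7] = {N/(N\NP), NP, NP/(NP\NP), NP/(S\S), PP/(PP\NP), S/(S\NP)}; S ∉ chart

NO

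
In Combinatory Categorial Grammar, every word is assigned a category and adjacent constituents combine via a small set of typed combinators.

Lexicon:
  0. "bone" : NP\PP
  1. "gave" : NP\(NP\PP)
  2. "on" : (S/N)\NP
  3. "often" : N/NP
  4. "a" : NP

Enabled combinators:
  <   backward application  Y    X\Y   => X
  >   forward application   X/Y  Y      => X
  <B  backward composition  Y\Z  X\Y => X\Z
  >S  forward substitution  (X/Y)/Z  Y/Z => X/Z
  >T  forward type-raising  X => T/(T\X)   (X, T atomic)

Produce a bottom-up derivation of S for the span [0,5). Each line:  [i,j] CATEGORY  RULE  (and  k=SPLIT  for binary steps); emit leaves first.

[0,1] NP\PP  lex  "bone"
[1,2] NP\(NP\PP)  lex  "gave"
[0,2] NP  <  k=1
[2,3] (S/N)\NP  lex  "on"
[0,3] S/N  <  k=2
[3,4] N/NP  lex  "often"
[4,5] NP  lex  "a"
[3,5] N  >  k=4
[0,5] S  >  k=3

[0,5] S   >
  [0,3] S/N   <
    [0,2] NP   <
      [0,1] "bone" : NP\PP
      [1,2] "gave" : NP\(NP\PP)
    [2,3] "on" : (S/N)\NP
  [3,5] N   >
    [3,4] "often" : N/NP
    [4,5] "a" : NP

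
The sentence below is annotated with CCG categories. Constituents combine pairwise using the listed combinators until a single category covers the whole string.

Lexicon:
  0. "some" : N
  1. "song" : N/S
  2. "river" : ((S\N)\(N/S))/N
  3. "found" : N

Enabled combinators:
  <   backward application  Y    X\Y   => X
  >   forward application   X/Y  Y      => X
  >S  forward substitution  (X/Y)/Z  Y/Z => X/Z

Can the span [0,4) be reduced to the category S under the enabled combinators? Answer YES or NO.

[0,4] S   <
  [0,1] "some" : N
  [1,4] S\N   <
    [1,2] "song" : N/S
    [2,4] (S\N)\(N/S)   >
      [2,3] "river" : ((S\N)\(N/S))/N
      [3,4] "found" : N

YES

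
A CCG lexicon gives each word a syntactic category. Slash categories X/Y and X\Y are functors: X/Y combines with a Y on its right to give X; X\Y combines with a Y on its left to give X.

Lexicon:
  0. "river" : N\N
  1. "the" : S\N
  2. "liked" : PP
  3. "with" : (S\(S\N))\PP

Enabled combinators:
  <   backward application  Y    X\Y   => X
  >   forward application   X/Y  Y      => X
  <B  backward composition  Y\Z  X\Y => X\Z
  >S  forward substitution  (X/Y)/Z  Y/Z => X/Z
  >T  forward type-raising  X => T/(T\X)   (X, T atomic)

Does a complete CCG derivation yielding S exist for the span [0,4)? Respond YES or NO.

[0,4] S   <
  [0,2] S\N   <B
    [0,1] "river" : N\N
    [1,2] "the" : S\N
  [2,4] S\(S\N)   <
    [2,3] "liked" : PP
    [3,4] "with" : (S\(S\N))\PP

YES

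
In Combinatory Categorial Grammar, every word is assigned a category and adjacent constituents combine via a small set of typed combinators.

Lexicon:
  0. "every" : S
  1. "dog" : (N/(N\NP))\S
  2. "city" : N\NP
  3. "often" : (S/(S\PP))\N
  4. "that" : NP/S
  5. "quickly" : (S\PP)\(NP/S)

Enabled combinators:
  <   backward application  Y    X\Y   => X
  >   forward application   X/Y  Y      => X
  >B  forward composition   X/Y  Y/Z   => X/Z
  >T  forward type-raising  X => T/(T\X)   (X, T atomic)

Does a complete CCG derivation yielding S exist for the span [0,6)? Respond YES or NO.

[0,6] S   >
  [0,4] S/(S\PP)   <
    [0,3] N   >
      [0,2] N/(N\NP)   <
        [0,1] "every" : S
        [1,2] "dog" : (N/(N\NP))\S
      [2,3] "city" : N\NP
    [3,4] "often" : (S/(S\PP))\N
  [4,6] S\PP   <
    [4,5] "that" : NP/S
    [5,6] "quickly" : (S\PP)\(NP/S)

YES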